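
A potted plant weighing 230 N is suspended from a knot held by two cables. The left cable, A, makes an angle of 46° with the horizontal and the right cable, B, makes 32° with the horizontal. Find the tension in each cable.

T_A = 199.4 N, T_B = 163.3 N

ΣF_x = 0: −T_A·cos46° + T_B·cos32° = 0 → T_B = 0.819126·T_A.
ΣF_y = 0: T_A·sin46° + T_B·sin32° = 230.
Substitute: T_A·(0.71934 + 0.819126·0.529919) = 230 → T_A = 199.409 ≈ 199.4 N.
Then T_B = 0.819126 × 199.409 = 163.3 N.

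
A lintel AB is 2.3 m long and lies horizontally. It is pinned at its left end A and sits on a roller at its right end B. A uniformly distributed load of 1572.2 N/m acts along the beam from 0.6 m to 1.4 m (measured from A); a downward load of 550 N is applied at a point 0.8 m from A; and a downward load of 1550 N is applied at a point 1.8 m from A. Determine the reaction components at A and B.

Resultant of the distributed load: 1572.2 × 0.8 = 1257.76 N at 1 m from A.
ΣM about A: B_y·2.3 − (1572.2·0.8)·1 − 550·0.8 − 1550·1.8 = 0 → B_y = 4487.76/2.3 = 1951.2 ≈ 1951 N.
ΣF_y = 0: A_y + 1951.2 − 1572.2·0.8 − 550 − 1550 = 0 → A_y = 1407 N.
ΣF_x = 0: no horizontal applied forces, so A_x = 0.

A_x = 0, A_y = 1407 N, B_y = 1951 N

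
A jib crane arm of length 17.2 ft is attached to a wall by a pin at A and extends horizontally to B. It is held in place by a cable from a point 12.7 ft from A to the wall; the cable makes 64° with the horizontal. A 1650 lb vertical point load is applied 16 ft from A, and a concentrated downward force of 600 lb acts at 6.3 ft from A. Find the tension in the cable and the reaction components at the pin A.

ΣM about A: T·sin64°·12.7 − 1650·16 − 600·6.3 = 0 → T = 30180/(12.7·0.898794) = 2643.96 ≈ 2644 lb.
ΣF_x = 0: A_x − T·cos64° = 0 → A_x = 2643.96 × 0.438371 = 1159 lb.
ΣF_y = 0: A_y + T·sin64° − 1650 − 600 = 0 → A_y = 2250 − 2643.96 × 0.898794 = -126.4 lb.

T = 2644 lb, A_x = 1159 lb, A_y = -126.4 lb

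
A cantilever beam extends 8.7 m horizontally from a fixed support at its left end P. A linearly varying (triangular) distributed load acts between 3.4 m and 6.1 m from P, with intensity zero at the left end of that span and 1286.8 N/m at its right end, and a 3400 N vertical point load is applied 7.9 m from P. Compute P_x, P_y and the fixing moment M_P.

Resultant of the triangular load: ½ × 1286.8 × 2.7 = 1737.18 N, acting at 5.2 m from P (one-third of the span from the peak).
ΣF_x = 0: P_x = 0.
ΣF_y = 0: P_y − ½·1286.8·2.7 − 3400 = 0 → P_y = 5137 N.
ΣM about P: M_P − (½·1286.8·2.7)·5.2 − 3400·7.9 = 0 → M_P = 35890 N·m.

P_x = 0, P_y = 5137 N, M_P = 35890 N·m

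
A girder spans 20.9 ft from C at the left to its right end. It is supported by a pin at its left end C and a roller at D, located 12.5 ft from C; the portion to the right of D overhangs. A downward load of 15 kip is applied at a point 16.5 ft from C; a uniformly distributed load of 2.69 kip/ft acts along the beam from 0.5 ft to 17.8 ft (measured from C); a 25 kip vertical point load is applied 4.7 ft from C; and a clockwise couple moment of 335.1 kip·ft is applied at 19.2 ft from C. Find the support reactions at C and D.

C_x = 0, C_y = -3.536 kip, D_y = 90.07 kip

Resultant of the distributed load: 2.69 × 17.3 = 46.537 kip at 9.15 ft from C.
ΣM about C: D_y·12.5 − 15·16.5 − (2.69·17.3)·9.15 − 25·4.7 − 335.1 = 0 → D_y = 1125.91355/12.5 = 90.0731 ≈ 90.07 kip.
ΣF_y = 0: C_y + 90.0731 − 15 − 2.69·17.3 − 25 = 0 → C_y = -3.536 kip.
ΣF_x = 0: no horizontal applied forces, so C_x = 0.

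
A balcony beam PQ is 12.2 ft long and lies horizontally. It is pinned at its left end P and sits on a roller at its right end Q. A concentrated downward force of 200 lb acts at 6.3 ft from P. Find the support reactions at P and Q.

Moments about P: Q_y·12.2 − 200·6.3 = 0 → Q_y = 1260/12.2 = 103.279 ≈ 103.3 lb.
ΣF_y = 0: P_y + 103.279 − 200 = 0 → P_y = 96.72 lb.
ΣF_x = 0: no horizontal applied forces, so P_x = 0.

P_x = 0, P_y = 96.72 lb, Q_y = 103.3 lb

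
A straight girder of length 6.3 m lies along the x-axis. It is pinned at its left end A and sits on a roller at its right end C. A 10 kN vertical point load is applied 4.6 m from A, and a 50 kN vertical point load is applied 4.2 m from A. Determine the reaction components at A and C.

A_x = 0, A_y = 19.37 kN, C_y = 40.63 kN

Moments about A: C_y·6.3 − 10·4.6 − 50·4.2 = 0 → C_y = 256/6.3 = 40.6349 ≈ 40.63 kN.
ΣF_y = 0: A_y + 40.6349 − 10 − 50 = 0 → A_y = 19.37 kN.
ΣF_x = 0: no horizontal applied forces, so A_x = 0.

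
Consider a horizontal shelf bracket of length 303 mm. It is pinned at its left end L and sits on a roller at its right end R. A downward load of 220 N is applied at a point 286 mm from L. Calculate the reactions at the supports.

L_x = 0, L_y = 12.34 N, R_y = 207.7 N

Moments about L: R_y·303 − 220·286 = 0 → R_y = 62920/303 = 207.657 ≈ 207.7 N.
ΣF_y = 0: L_y + 207.657 − 220 = 0 → L_y = 12.34 N.
ΣF_x = 0: no horizontal applied forces, so L_x = 0.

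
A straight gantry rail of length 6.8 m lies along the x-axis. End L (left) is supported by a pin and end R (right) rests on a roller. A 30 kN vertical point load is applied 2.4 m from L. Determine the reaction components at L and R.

Moments about L: R_y·6.8 − 30·2.4 = 0 → R_y = 72/6.8 = 10.5882 ≈ 10.59 kN.
ΣF_y = 0: L_y + 10.5882 − 30 = 0 → L_y = 19.41 kN.
ΣF_x = 0: no horizontal applied forces, so L_x = 0.

L_x = 0, L_y = 19.41 kN, R_y = 10.59 kN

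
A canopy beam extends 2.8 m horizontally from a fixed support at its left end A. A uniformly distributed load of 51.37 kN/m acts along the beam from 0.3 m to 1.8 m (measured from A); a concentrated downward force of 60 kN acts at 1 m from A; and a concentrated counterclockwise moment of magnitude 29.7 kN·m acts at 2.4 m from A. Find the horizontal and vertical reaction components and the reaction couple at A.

Resultant of the distributed load: 51.37 × 1.5 = 77.055 kN at 1.05 m from A.
ΣF_x = 0: A_x = 0.
ΣF_y = 0: A_y − 51.37·1.5 − 60 = 0 → A_y = 137.1 kN.
ΣM about A: M_A − (51.37·1.5)·1.05 − 60·1 + 29.7 = 0 → M_A = 111.2 kN·m.

A_x = 0, A_y = 137.1 kN, M_A = 111.2 kN·m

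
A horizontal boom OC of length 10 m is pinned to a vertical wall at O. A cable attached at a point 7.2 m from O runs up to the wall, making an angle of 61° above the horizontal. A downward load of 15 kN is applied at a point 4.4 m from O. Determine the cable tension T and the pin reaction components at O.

T = 10.48 kN, O_x = 5.081 kN, O_y = 5.833 kN

ΣM about O: T·sin61°·7.2 − 15·4.4 = 0 → T = 66/(7.2·0.87462) = 10.4807 ≈ 10.48 kN.
ΣF_x = 0: O_x − T·cos61° = 0 → O_x = 10.4807 × 0.48481 = 5.081 kN.
ΣF_y = 0: O_y + T·sin61° − 15 = 0 → O_y = 15 − 10.4807 × 0.87462 = 5.833 kN.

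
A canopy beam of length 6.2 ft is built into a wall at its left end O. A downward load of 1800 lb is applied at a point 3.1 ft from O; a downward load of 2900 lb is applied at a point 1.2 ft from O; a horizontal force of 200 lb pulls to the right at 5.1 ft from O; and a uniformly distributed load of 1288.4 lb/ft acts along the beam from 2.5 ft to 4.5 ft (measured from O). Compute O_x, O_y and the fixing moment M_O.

O_x = -200.0 lb, O_y = 7277 lb, M_O = 18080 lb·ft

Resultant of the distributed load: 1288.4 × 2 = 2576.8 lb at 3.5 ft from O.
ΣF_x = 0: O_x + 200 = 0 → O_x = -200.0 lb.
ΣF_y = 0: O_y − 1800 − 2900 − 1288.4·2 = 0 → O_y = 7277 lb.
ΣM about O: M_O − 1800·3.1 − 2900·1.2 − (1288.4·2)·3.5 = 0 → M_O = 18080 lb·ft.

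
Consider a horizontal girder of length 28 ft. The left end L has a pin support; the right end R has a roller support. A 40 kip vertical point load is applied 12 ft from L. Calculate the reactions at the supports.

L_x = 0, L_y = 22.86 kip, R_y = 17.14 kip

ΣM about L: R_y·28 − 40·12 = 0 → R_y = 480/28 = 17.1429 ≈ 17.14 kip.
ΣF_y = 0: L_y + 17.1429 − 40 = 0 → L_y = 22.86 kip.
ΣF_x = 0: no horizontal applied forces, so L_x = 0.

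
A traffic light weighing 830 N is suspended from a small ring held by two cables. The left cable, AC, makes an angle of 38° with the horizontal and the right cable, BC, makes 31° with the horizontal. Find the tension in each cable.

T_AC = 762.1 N, T_BC = 700.6 N

ΣF_x = 0: −T_AC·cos38° + T_BC·cos31° = 0 → T_BC = 0.91932·T_AC.
ΣF_y = 0: T_AC·sin38° + T_BC·sin31° = 830.
Substitute: T_AC·(0.615661 + 0.91932·0.515038) = 830 → T_AC = 762.065 ≈ 762.1 N.
Then T_BC = 0.91932 × 762.065 = 700.6 N.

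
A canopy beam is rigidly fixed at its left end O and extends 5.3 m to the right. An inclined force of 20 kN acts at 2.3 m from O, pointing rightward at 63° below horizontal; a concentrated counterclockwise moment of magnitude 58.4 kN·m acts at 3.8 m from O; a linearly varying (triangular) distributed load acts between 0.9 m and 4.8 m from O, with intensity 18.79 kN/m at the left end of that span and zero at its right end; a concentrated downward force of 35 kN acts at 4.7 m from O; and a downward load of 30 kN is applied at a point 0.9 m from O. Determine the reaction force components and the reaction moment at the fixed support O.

Resultant of the triangular load: ½ × 18.79 × 3.9 = 36.6405 kN, acting at 2.2 m from O (one-third of the span from the peak).
ΣF_x = 0: O_x + 20·cos63° = 0 → O_x = -9.080 kN.
ΣF_y = 0: O_y − 20·sin63° − ½·18.79·3.9 − 35 − 30 = 0 → O_y = 119.5 kN.
ΣM about O: M_O − 20·sin63°·2.3 + 58.4 − (½·18.79·3.9)·2.2 − 35·4.7 − 30·0.9 = 0 → M_O = 254.7 kN·m.

O_x = -9.080 kN, O_y = 119.5 kN, M_O = 254.7 kN·m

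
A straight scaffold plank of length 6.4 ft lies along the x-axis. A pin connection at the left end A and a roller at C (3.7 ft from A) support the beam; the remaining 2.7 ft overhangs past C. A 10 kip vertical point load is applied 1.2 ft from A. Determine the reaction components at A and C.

A_x = 0, A_y = 6.757 kip, C_y = 3.243 kip

Moments about A: C_y·3.7 − 10·1.2 = 0 → C_y = 12/3.7 = 3.24324 ≈ 3.243 kip.
ΣF_y = 0: A_y + 3.24324 − 10 = 0 → A_y = 6.757 kip.
ΣF_x = 0: no horizontal applied forces, so A_x = 0.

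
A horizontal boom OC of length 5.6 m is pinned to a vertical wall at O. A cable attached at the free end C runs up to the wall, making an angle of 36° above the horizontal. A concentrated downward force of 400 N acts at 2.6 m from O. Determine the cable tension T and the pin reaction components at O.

T = 316.0 N, O_x = 255.6 N, O_y = 214.3 N

ΣM about O: T·sin36°·5.6 − 400·2.6 = 0 → T = 1040/(5.6·0.587785) = 315.956 ≈ 316.0 N.
ΣF_x = 0: O_x − T·cos36° = 0 → O_x = 315.956 × 0.809017 = 255.6 N.
ΣF_y = 0: O_y + T·sin36° − 400 = 0 → O_y = 400 − 315.956 × 0.587785 = 214.3 N.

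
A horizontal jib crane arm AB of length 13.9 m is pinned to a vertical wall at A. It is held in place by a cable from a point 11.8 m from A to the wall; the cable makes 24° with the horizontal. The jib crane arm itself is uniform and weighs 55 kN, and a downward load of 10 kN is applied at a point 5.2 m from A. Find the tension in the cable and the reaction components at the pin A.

T = 90.48 kN, A_x = 82.66 kN, A_y = 28.20 kN

ΣM about A: T·sin24°·11.8 − 55·6.95 − 10·5.2 = 0 → T = 434.25/(11.8·0.406737) = 90.4782 ≈ 90.48 kN.
ΣF_x = 0: A_x − T·cos24° = 0 → A_x = 90.4782 × 0.913545 = 82.66 kN.
ΣF_y = 0: A_y + T·sin24° − 55 − 10 = 0 → A_y = 65 − 90.4782 × 0.406737 = 28.20 kN.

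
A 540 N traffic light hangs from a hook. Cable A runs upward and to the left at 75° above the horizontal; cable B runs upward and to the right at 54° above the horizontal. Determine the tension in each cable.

ΣF_x = 0: −T_A·cos75° + T_B·cos54° = 0 → T_B = 0.440329·T_A.
ΣF_y = 0: T_A·sin75° + T_B·sin54° = 540.
Substitute: T_A·(0.965926 + 0.440329·0.809017) = 540 → T_A = 408.423 ≈ 408.4 N.
Then T_B = 0.440329 × 408.423 = 179.8 N.

T_A = 408.4 N, T_B = 179.8 N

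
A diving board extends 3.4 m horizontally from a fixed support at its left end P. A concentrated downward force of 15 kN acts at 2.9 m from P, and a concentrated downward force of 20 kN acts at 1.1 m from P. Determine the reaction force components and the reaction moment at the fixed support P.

P_x = 0, P_y = 35.00 kN, M_P = 65.50 kN·m

ΣF_x = 0: P_x = 0.
ΣF_y = 0: P_y − 15 − 20 = 0 → P_y = 35.00 kN.
ΣM about P: M_P − 15·2.9 − 20·1.1 = 0 → M_P = 65.50 kN·m.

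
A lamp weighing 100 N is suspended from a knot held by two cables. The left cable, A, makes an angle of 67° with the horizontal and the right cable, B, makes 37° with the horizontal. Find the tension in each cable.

ΣF_x = 0: −T_A·cos67° + T_B·cos37° = 0 → T_B = 0.489248·T_A.
ΣF_y = 0: T_A·sin67° + T_B·sin37° = 100.
Substitute: T_A·(0.920505 + 0.489248·0.601815) = 100 → T_A = 82.3085 ≈ 82.31 N.
Then T_B = 0.489248 × 82.3085 = 40.27 N.

T_A = 82.31 N, T_B = 40.27 N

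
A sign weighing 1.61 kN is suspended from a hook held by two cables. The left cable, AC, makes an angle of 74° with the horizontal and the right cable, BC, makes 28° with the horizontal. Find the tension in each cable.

T_AC = 1.453 kN, T_BC = 0.4537 kN

ΣF_x = 0: −T_AC·cos74° + T_BC·cos28° = 0 → T_BC = 0.312179·T_AC.
ΣF_y = 0: T_AC·sin74° + T_BC·sin28° = 1.61.
Substitute: T_AC·(0.961262 + 0.312179·0.469472) = 1.61 → T_AC = 1.4533 ≈ 1.453 kN.
Then T_BC = 0.312179 × 1.4533 = 0.4537 kN.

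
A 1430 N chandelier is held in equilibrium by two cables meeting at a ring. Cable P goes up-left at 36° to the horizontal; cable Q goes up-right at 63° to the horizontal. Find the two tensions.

T_P = 657.3 N, T_Q = 1171 N

ΣF_x = 0: −T_P·cos36° + T_Q·cos63° = 0 → T_Q = 1.78201·T_P.
ΣF_y = 0: T_P·sin36° + T_Q·sin63° = 1430.
Substitute: T_P·(0.587785 + 1.78201·0.891007) = 1430 → T_P = 657.299 ≈ 657.3 N.
Then T_Q = 1.78201 × 657.299 = 1171 N.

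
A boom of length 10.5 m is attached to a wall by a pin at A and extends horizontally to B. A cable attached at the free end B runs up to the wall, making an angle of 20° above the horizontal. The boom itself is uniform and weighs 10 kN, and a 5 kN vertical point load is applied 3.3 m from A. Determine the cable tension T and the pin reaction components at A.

T = 19.21 kN, A_x = 18.05 kN, A_y = 8.429 kN

ΣM about A: T·sin20°·10.5 − 10·5.25 − 5·3.3 = 0 → T = 69/(10.5·0.34202) = 19.2136 ≈ 19.21 kN.
ΣF_x = 0: A_x − T·cos20° = 0 → A_x = 19.2136 × 0.939693 = 18.05 kN.
ΣF_y = 0: A_y + T·sin20° − 10 − 5 = 0 → A_y = 15 − 19.2136 × 0.34202 = 8.429 kN.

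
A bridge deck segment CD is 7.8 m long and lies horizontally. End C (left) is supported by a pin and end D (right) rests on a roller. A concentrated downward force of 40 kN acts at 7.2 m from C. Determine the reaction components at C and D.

C_x = 0, C_y = 3.077 kN, D_y = 36.92 kN

ΣM about C: D_y·7.8 − 40·7.2 = 0 → D_y = 288/7.8 = 36.9231 ≈ 36.92 kN.
ΣF_y = 0: C_y + 36.9231 − 40 = 0 → C_y = 3.077 kN.
ΣF_x = 0: no horizontal applied forces, so C_x = 0.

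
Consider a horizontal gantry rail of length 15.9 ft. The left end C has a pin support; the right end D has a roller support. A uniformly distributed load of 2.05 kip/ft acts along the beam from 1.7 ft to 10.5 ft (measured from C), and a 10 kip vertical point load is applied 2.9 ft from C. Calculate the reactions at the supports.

C_x = 0, C_y = 19.30 kip, D_y = 8.745 kip

Resultant of the distributed load: 2.05 × 8.8 = 18.04 kip at 6.1 ft from C.
Taking moments about C: D_y·15.9 − (2.05·8.8)·6.1 − 10·2.9 = 0 → D_y = 139.044/15.9 = 8.74491 ≈ 8.745 kip.
ΣF_y = 0: C_y + 8.74491 − 2.05·8.8 − 10 = 0 → C_y = 19.30 kip.
ΣF_x = 0: no horizontal applied forces, so C_x = 0.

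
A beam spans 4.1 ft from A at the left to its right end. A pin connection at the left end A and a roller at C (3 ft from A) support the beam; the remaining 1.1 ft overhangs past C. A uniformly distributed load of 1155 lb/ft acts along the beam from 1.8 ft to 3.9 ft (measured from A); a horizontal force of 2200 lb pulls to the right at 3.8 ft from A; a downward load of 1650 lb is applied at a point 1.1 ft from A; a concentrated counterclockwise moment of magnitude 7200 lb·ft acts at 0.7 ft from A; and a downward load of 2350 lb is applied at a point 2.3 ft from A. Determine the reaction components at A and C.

Resultant of the distributed load: 1155 × 2.1 = 2425.5 lb at 2.85 ft from A.
Moments about A: C_y·3 − (1155·2.1)·2.85 − 1650·1.1 + 7200 − 2350·2.3 = 0 → C_y = 6932.675/3 = 2310.89 ≈ 2311 lb.
ΣF_y = 0: A_y + 2310.89 − 1155·2.1 − 1650 − 2350 = 0 → A_y = 4115 lb.
ΣF_x = 0: A_x + 2200 = 0 → A_x = -2200 lb.

A_x = -2200 lb, A_y = 4115 lb, C_y = 2311 lb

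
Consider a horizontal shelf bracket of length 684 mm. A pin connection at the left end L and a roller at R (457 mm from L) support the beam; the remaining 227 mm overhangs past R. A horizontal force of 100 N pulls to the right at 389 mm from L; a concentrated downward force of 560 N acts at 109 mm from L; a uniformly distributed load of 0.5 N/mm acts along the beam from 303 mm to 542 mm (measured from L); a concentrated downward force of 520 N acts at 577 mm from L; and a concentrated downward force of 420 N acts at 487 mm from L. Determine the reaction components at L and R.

Resultant of the distributed load: 0.5 × 239 = 119.5 N at 422.5 mm from L.
Taking moments about L: R_y·457 − 560·109 − (0.5·239)·422.5 − 520·577 − 420·487 = 0 → R_y = 616108.75/457 = 1348.16 ≈ 1348 N.
ΣF_y = 0: L_y + 1348.16 − 560 − 0.5·239 − 520 − 420 = 0 → L_y = 271.3 N.
ΣF_x = 0: L_x + 100 = 0 → L_x = -100.0 N.

L_x = -100.0 N, L_y = 271.3 N, R_y = 1348 N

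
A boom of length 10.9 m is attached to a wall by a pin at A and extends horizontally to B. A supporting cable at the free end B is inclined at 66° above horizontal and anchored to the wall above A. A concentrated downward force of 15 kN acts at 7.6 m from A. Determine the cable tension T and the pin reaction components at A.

T = 11.45 kN, A_x = 4.657 kN, A_y = 4.541 kN

ΣM about A: T·sin66°·10.9 − 15·7.6 = 0 → T = 114/(10.9·0.913545) = 11.4485 ≈ 11.45 kN.
ΣF_x = 0: A_x − T·cos66° = 0 → A_x = 11.4485 × 0.406737 = 4.657 kN.
ΣF_y = 0: A_y + T·sin66° − 15 = 0 → A_y = 15 − 11.4485 × 0.913545 = 4.541 kN.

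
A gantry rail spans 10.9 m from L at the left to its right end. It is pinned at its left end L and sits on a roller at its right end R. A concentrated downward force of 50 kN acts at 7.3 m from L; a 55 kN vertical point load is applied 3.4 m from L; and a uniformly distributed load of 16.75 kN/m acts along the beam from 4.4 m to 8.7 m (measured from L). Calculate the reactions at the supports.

Resultant of the distributed load: 16.75 × 4.3 = 72.025 kN at 6.55 m from L.
Moments about L: R_y·10.9 − 50·7.3 − 55·3.4 − (16.75·4.3)·6.55 = 0 → R_y = 1023.76375/10.9 = 93.9233 ≈ 93.92 kN.
ΣF_y = 0: L_y + 93.9233 − 50 − 55 − 16.75·4.3 = 0 → L_y = 83.10 kN.
ΣF_x = 0: no horizontal applied forces, so L_x = 0.

L_x = 0, L_y = 83.10 kN, R_y = 93.92 kN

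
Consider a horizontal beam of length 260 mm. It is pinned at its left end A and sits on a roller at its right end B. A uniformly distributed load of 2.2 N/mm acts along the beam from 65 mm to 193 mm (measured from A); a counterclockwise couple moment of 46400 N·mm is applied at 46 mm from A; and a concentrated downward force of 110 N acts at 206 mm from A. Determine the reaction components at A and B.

Resultant of the distributed load: 2.2 × 128 = 281.6 N at 129 mm from A.
ΣM about A: B_y·260 − (2.2·128)·129 + 46400 − 110·206 = 0 → B_y = 12586.4/260 = 48.4092 ≈ 48.41 N.
ΣF_y = 0: A_y + 48.4092 − 2.2·128 − 110 = 0 → A_y = 343.2 N.
ΣF_x = 0: no horizontal applied forces, so A_x = 0.

A_x = 0, A_y = 343.2 N, B_y = 48.41 N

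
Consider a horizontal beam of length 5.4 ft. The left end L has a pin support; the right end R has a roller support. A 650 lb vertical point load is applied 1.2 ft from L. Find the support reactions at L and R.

L_x = 0, L_y = 505.6 lb, R_y = 144.4 lb

Taking moments about L: R_y·5.4 − 650·1.2 = 0 → R_y = 780/5.4 = 144.444 ≈ 144.4 lb.
ΣF_y = 0: L_y + 144.444 − 650 = 0 → L_y = 505.6 lb.
ΣF_x = 0: no horizontal applied forces, so L_x = 0.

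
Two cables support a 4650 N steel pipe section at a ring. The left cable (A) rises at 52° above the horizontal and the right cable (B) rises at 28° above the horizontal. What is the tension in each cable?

T_A = 4169 N, T_B = 2907 N

ΣF_x = 0: −T_A·cos52° + T_B·cos28° = 0 → T_B = 0.69728·T_A.
ΣF_y = 0: T_A·sin52° + T_B·sin28° = 4650.
Substitute: T_A·(0.788011 + 0.69728·0.469472) = 4650 → T_A = 4169.04 ≈ 4169 N.
Then T_B = 0.69728 × 4169.04 = 2907 N.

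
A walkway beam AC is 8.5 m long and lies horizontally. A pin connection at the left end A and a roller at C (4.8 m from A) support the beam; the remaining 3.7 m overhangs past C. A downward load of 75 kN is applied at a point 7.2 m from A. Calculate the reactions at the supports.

Moments about A: C_y·4.8 − 75·7.2 = 0 → C_y = 540/4.8 = 112.5 kN.
ΣF_y = 0: A_y + 112.5 − 75 = 0 → A_y = -37.50 kN.
ΣF_x = 0: no horizontal applied forces, so A_x = 0.

A_x = 0, A_y = -37.50 kN, C_y = 112.5 kN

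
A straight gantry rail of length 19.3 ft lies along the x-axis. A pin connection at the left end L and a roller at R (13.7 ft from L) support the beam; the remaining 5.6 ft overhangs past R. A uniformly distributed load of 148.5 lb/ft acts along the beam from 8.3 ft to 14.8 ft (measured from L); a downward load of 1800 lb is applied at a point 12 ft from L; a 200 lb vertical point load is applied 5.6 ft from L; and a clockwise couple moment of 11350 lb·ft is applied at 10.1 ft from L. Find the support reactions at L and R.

Resultant of the distributed load: 148.5 × 6.5 = 965.25 lb at 11.55 ft from L.
Moments about L: R_y·13.7 − (148.5·6.5)·11.55 − 1800·12 − 200·5.6 − 11350 = 0 → R_y = 45218.6375/13.7 = 3300.63 ≈ 3301 lb.
ΣF_y = 0: L_y + 3300.63 − 148.5·6.5 − 1800 − 200 = 0 → L_y = -335.4 lb.
ΣF_x = 0: no horizontal applied forces, so L_x = 0.

L_x = 0, L_y = -335.4 lb, R_y = 3301 lb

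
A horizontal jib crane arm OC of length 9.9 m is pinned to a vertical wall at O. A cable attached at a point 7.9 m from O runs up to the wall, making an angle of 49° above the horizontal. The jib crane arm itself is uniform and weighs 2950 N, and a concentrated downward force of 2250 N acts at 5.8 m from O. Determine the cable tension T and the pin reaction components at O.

T = 4638 N, O_x = 3043 N, O_y = 1700 N

ΣM about O: T·sin49°·7.9 − 2950·4.95 − 2250·5.8 = 0 → T = 27652.5/(7.9·0.75471) = 4637.96 ≈ 4638 N.
ΣF_x = 0: O_x − T·cos49° = 0 → O_x = 4637.96 × 0.656059 = 3043 N.
ΣF_y = 0: O_y + T·sin49° − 2950 − 2250 = 0 → O_y = 5200 − 4637.96 × 0.75471 = 1700 N.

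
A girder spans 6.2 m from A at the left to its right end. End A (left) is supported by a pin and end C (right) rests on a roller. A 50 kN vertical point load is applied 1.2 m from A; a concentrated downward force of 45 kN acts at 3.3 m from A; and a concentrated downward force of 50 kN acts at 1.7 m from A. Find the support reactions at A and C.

A_x = 0, A_y = 97.66 kN, C_y = 47.34 kN

ΣM about A: C_y·6.2 − 50·1.2 − 45·3.3 − 50·1.7 = 0 → C_y = 293.5/6.2 = 47.3387 ≈ 47.34 kN.
ΣF_y = 0: A_y + 47.3387 − 50 − 45 − 50 = 0 → A_y = 97.66 kN.
ΣF_x = 0: no horizontal applied forces, so A_x = 0.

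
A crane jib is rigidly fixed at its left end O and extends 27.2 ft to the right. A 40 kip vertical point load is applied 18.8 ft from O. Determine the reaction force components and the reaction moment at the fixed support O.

O_x = 0, O_y = 40.00 kip, M_O = 752.0 kip·ft

ΣF_x = 0: O_x = 0.
ΣF_y = 0: O_y − 40 = 0 → O_y = 40.00 kip.
ΣM about O: M_O − 40·18.8 = 0 → M_O = 752.0 kip·ft.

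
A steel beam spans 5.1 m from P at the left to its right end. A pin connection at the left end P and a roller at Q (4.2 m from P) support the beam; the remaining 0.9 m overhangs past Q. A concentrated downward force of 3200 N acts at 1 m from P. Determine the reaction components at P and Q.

Taking moments about P: Q_y·4.2 − 3200·1 = 0 → Q_y = 3200/4.2 = 761.905 ≈ 761.9 N.
ΣF_y = 0: P_y + 761.905 − 3200 = 0 → P_y = 2438 N.
ΣF_x = 0: no horizontal applied forces, so P_x = 0.

P_x = 0, P_y = 2438 N, Q_y = 761.9 N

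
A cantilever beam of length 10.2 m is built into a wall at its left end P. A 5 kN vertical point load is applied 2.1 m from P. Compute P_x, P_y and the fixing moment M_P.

P_x = 0, P_y = 5.000 kN, M_P = 10.50 kN·m

ΣF_x = 0: P_x = 0.
ΣF_y = 0: P_y − 5 = 0 → P_y = 5.000 kN.
ΣM about P: M_P − 5·2.1 = 0 → M_P = 10.50 kN·m.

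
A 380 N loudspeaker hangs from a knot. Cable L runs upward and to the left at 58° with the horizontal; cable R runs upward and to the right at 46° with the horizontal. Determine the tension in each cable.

T_L = 272.1 N, T_R = 207.5 N

ΣF_x = 0: −T_L·cos58° + T_R·cos46° = 0 → T_R = 0.762849·T_L.
ΣF_y = 0: T_L·sin58° + T_R·sin46° = 380.
Substitute: T_L·(0.848048 + 0.762849·0.71934) = 380 → T_L = 272.051 ≈ 272.1 N.
Then T_R = 0.762849 × 272.051 = 207.5 N.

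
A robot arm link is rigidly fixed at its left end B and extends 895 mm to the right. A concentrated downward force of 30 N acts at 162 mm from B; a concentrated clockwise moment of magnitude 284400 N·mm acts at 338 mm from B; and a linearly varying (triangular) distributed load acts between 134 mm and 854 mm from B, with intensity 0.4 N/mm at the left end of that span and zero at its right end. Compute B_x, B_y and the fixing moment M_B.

Resultant of the triangular load: ½ × 0.4 × 720 = 144 N, acting at 374 mm from B (one-third of the span from the peak).
ΣF_x = 0: B_x = 0.
ΣF_y = 0: B_y − 30 − ½·0.4·720 = 0 → B_y = 174.0 N.
ΣM about B: M_B − 30·162 − 284400 − (½·0.4·720)·374 = 0 → M_B = 343100 N·mm.

B_x = 0, B_y = 174.0 N, M_B = 343100 N·mm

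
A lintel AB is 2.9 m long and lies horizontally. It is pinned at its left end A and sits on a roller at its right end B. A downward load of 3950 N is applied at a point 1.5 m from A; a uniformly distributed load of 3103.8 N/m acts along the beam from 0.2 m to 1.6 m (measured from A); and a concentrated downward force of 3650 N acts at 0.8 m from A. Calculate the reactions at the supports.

A_x = 0, A_y = 7547 N, B_y = 4399 N

Resultant of the distributed load: 3103.8 × 1.4 = 4345.32 N at 0.9 m from A.
Moments about A: B_y·2.9 − 3950·1.5 − (3103.8·1.4)·0.9 − 3650·0.8 = 0 → B_y = 12755.788/2.9 = 4398.55 ≈ 4399 N.
ΣF_y = 0: A_y + 4398.55 − 3950 − 3103.8·1.4 − 3650 = 0 → A_y = 7547 N.
ΣF_x = 0: no horizontal applied forces, so A_x = 0.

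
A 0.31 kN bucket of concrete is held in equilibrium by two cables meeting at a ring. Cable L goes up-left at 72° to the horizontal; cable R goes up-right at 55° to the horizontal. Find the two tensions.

T_L = 0.2226 kN, T_R = 0.1199 kN

ΣF_x = 0: −T_L·cos72° + T_R·cos55° = 0 → T_R = 0.538755·T_L.
ΣF_y = 0: T_L·sin72° + T_R·sin55° = 0.31.
Substitute: T_L·(0.951057 + 0.538755·0.819152) = 0.31 → T_L = 0.22264 ≈ 0.2226 kN.
Then T_R = 0.538755 × 0.22264 = 0.1199 kN.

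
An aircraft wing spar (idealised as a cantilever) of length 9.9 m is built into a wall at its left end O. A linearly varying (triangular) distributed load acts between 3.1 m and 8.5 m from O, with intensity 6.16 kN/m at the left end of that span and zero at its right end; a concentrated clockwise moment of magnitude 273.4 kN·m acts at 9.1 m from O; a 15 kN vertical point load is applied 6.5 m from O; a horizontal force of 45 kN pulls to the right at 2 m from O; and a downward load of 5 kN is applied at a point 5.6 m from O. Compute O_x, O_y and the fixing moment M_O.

O_x = -45.00 kN, O_y = 36.63 kN, M_O = 480.4 kN·m

Resultant of the triangular load: ½ × 6.16 × 5.4 = 16.632 kN, acting at 4.9 m from O (one-third of the span from the peak).
ΣF_x = 0: O_x + 45 = 0 → O_x = -45.00 kN.
ΣF_y = 0: O_y − ½·6.16·5.4 − 15 − 5 = 0 → O_y = 36.63 kN.
ΣM about O: M_O − (½·6.16·5.4)·4.9 − 273.4 − 15·6.5 − 5·5.6 = 0 → M_O = 480.4 kN·m.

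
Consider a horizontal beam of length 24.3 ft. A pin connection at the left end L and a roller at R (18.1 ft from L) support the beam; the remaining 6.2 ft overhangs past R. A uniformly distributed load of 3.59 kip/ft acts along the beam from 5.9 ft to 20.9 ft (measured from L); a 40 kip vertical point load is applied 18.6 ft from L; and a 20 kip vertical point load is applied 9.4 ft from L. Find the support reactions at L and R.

L_x = 0, L_y = 22.49 kip, R_y = 91.36 kip

Resultant of the distributed load: 3.59 × 15 = 53.85 kip at 13.4 ft from L.
Taking moments about L: R_y·18.1 − (3.59·15)·13.4 − 40·18.6 − 20·9.4 = 0 → R_y = 1653.59/18.1 = 91.3586 ≈ 91.36 kip.
ΣF_y = 0: L_y + 91.3586 − 3.59·15 − 40 − 20 = 0 → L_y = 22.49 kip.
ΣF_x = 0: no horizontal applied forces, so L_x = 0.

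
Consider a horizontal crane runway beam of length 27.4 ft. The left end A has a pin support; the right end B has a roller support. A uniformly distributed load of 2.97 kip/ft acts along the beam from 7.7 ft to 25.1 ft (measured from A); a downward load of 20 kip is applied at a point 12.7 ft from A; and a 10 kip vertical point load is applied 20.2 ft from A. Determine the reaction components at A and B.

Resultant of the distributed load: 2.97 × 17.4 = 51.678 kip at 16.4 ft from A.
ΣM about A: B_y·27.4 − (2.97·17.4)·16.4 − 20·12.7 − 10·20.2 = 0 → B_y = 1303.5192/27.4 = 47.5737 ≈ 47.57 kip.
ΣF_y = 0: A_y + 47.5737 − 2.97·17.4 − 20 − 10 = 0 → A_y = 34.10 kip.
ΣF_x = 0: no horizontal applied forces, so A_x = 0.

A_x = 0, A_y = 34.10 kip, B_y = 47.57 kip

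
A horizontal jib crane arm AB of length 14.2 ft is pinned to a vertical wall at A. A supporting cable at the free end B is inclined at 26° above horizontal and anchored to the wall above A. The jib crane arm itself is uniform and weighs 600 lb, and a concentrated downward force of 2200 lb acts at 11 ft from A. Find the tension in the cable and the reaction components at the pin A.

T = 4572 lb, A_x = 4109 lb, A_y = 795.8 lb

ΣM about A: T·sin26°·14.2 − 600·7.1 − 2200·11 = 0 → T = 28460/(14.2·0.438371) = 4571.98 ≈ 4572 lb.
ΣF_x = 0: A_x − T·cos26° = 0 → A_x = 4571.98 × 0.898794 = 4109 lb.
ΣF_y = 0: A_y + T·sin26° − 600 − 2200 = 0 → A_y = 2800 − 4571.98 × 0.438371 = 795.8 lb.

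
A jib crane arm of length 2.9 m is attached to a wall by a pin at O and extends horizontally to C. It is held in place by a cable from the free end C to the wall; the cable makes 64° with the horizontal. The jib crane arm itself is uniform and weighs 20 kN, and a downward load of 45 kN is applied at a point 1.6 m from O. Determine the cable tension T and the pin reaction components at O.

ΣM about O: T·sin64°·2.9 − 20·1.45 − 45·1.6 = 0 → T = 101/(2.9·0.898794) = 38.7492 ≈ 38.75 kN.
ΣF_x = 0: O_x − T·cos64° = 0 → O_x = 38.7492 × 0.438371 = 16.99 kN.
ΣF_y = 0: O_y + T·sin64° − 20 − 45 = 0 → O_y = 65 − 38.7492 × 0.898794 = 30.17 kN.

T = 38.75 kN, O_x = 16.99 kN, O_y = 30.17 kN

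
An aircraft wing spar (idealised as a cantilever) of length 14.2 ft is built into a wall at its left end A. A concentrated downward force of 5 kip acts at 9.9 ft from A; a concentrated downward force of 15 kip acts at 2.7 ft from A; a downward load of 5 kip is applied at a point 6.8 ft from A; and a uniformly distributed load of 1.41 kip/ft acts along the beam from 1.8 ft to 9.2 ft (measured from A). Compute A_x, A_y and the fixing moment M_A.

Resultant of the distributed load: 1.41 × 7.4 = 10.434 kip at 5.5 ft from A.
ΣF_x = 0: A_x = 0.
ΣF_y = 0: A_y − 5 − 15 − 5 − 1.41·7.4 = 0 → A_y = 35.43 kip.
ΣM about A: M_A − 5·9.9 − 15·2.7 − 5·6.8 − (1.41·7.4)·5.5 = 0 → M_A = 181.4 kip·ft.

A_x = 0, A_y = 35.43 kip, M_A = 181.4 kip·ft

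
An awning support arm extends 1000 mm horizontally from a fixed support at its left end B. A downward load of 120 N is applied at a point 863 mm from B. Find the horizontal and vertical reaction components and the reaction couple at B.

ΣF_x = 0: B_x = 0.
ΣF_y = 0: B_y − 120 = 0 → B_y = 120.0 N.
ΣM about B: M_B − 120·863 = 0 → M_B = 103600 N·mm.

B_x = 0, B_y = 120.0 N, M_B = 103600 N·mm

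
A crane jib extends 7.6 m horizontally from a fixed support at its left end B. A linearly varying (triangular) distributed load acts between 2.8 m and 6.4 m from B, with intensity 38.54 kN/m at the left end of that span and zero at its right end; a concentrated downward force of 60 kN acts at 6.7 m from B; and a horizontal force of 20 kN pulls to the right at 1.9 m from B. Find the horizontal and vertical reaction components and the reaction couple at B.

Resultant of the triangular load: ½ × 38.54 × 3.6 = 69.372 kN, acting at 4 m from B (one-third of the span from the peak).
ΣF_x = 0: B_x + 20 = 0 → B_x = -20.00 kN.
ΣF_y = 0: B_y − ½·38.54·3.6 − 60 = 0 → B_y = 129.4 kN.
ΣM about B: M_B − (½·38.54·3.6)·4 − 60·6.7 = 0 → M_B = 679.5 kN·m.

B_x = -20.00 kN, B_y = 129.4 kN, M_B = 679.5 kN·m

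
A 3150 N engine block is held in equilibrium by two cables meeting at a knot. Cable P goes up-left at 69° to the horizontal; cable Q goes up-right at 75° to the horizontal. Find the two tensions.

ΣF_x = 0: −T_P·cos69° + T_Q·cos75° = 0 → T_Q = 1.38463·T_P.
ΣF_y = 0: T_P·sin69° + T_Q·sin75° = 3150.
Substitute: T_P·(0.93358 + 1.38463·0.965926) = 3150 → T_P = 1387.04 ≈ 1387 N.
Then T_Q = 1.38463 × 1387.04 = 1921 N.

T_P = 1387 N, T_Q = 1921 N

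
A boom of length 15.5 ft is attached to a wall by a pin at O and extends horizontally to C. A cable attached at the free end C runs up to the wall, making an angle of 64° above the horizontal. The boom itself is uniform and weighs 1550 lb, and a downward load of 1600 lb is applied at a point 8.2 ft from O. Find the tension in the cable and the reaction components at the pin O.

ΣM about O: T·sin64°·15.5 − 1550·7.75 − 1600·8.2 = 0 → T = 25132.5/(15.5·0.898794) = 1804.03 ≈ 1804 lb.
ΣF_x = 0: O_x − T·cos64° = 0 → O_x = 1804.03 × 0.438371 = 790.8 lb.
ΣF_y = 0: O_y + T·sin64° − 1550 − 1600 = 0 → O_y = 3150 − 1804.03 × 0.898794 = 1529 lb.

T = 1804 lb, O_x = 790.8 lb, O_y = 1529 lb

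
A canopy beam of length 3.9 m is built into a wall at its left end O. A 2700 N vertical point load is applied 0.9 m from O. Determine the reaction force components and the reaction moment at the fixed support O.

O_x = 0, O_y = 2700 N, M_O = 2430 N·m

ΣF_x = 0: O_x = 0.
ΣF_y = 0: O_y − 2700 = 0 → O_y = 2700 N.
ΣM about O: M_O − 2700·0.9 = 0 → M_O = 2430 N·m.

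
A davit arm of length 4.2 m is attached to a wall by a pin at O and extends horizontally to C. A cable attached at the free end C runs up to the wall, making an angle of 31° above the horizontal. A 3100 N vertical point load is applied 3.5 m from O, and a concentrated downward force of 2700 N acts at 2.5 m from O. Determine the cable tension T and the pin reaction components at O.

T = 8136 N, O_x = 6974 N, O_y = 1610 N

ΣM about O: T·sin31°·4.2 − 3100·3.5 − 2700·2.5 = 0 → T = 17600/(4.2·0.515038) = 8136.25 ≈ 8136 N.
ΣF_x = 0: O_x − T·cos31° = 0 → O_x = 8136.25 × 0.857167 = 6974 N.
ΣF_y = 0: O_y + T·sin31° − 3100 − 2700 = 0 → O_y = 5800 − 8136.25 × 0.515038 = 1610 N.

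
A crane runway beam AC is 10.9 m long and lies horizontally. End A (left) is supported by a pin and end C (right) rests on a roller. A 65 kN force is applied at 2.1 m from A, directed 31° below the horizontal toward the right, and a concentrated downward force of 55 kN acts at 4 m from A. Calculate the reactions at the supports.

A_x = -55.72 kN, A_y = 61.84 kN, C_y = 26.63 kN

ΣM about A: C_y·10.9 − 65·sin31°·2.1 − 55·4 = 0 → C_y = 290.303/10.9 = 26.6333 ≈ 26.63 kN.
ΣF_y = 0: A_y + 26.6333 − 65·sin31° − 55 = 0 → A_y = 61.84 kN.
ΣF_x = 0: A_x + 65·cos31° = 0 → A_x = -55.72 kN.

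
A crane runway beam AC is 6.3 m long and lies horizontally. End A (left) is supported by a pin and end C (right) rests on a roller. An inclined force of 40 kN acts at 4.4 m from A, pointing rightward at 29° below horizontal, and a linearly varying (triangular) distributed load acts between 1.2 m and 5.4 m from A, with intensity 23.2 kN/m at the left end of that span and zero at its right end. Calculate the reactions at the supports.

Resultant of the triangular load: ½ × 23.2 × 4.2 = 48.72 kN, acting at 2.6 m from A (one-third of the span from the peak).
ΣM about A: C_y·6.3 − 40·sin29°·4.4 − (½·23.2·4.2)·2.6 = 0 → C_y = 211.998/6.3 = 33.6505 ≈ 33.65 kN.
ΣF_y = 0: A_y + 33.6505 − 40·sin29° − ½·23.2·4.2 = 0 → A_y = 34.46 kN.
ΣF_x = 0: A_x + 40·cos29° = 0 → A_x = -34.98 kN.

A_x = -34.98 kN, A_y = 34.46 kN, C_y = 33.65 kN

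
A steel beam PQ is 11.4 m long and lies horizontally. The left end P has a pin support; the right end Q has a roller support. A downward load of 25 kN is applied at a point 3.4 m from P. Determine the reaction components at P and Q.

P_x = 0, P_y = 17.54 kN, Q_y = 7.456 kN

ΣM about P: Q_y·11.4 − 25·3.4 = 0 → Q_y = 85/11.4 = 7.45614 ≈ 7.456 kN.
ΣF_y = 0: P_y + 7.45614 − 25 = 0 → P_y = 17.54 kN.
ΣF_x = 0: no horizontal applied forces, so P_x = 0.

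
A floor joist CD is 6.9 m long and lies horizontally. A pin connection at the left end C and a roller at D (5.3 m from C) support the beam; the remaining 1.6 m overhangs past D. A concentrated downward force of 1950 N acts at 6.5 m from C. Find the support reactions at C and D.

C_x = 0, C_y = -441.5 N, D_y = 2392 N

ΣM about C: D_y·5.3 − 1950·6.5 = 0 → D_y = 12675/5.3 = 2391.51 ≈ 2392 N.
ΣF_y = 0: C_y + 2391.51 − 1950 = 0 → C_y = -441.5 N.
ΣF_x = 0: no horizontal applied forces, so C_x = 0.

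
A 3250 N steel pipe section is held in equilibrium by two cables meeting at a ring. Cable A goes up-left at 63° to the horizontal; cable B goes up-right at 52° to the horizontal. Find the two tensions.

ΣF_x = 0: −T_A·cos63° + T_B·cos52° = 0 → T_B = 0.737403·T_A.
ΣF_y = 0: T_A·sin63° + T_B·sin52° = 3250.
Substitute: T_A·(0.891007 + 0.737403·0.788011) = 3250 → T_A = 2207.75 ≈ 2208 N.
Then T_B = 0.737403 × 2207.75 = 1628 N.

T_A = 2208 N, T_B = 1628 N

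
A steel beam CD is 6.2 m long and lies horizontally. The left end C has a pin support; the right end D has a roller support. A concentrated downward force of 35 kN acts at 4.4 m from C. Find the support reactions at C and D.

C_x = 0, C_y = 10.16 kN, D_y = 24.84 kN

Taking moments about C: D_y·6.2 − 35·4.4 = 0 → D_y = 154/6.2 = 24.8387 ≈ 24.84 kN.
ΣF_y = 0: C_y + 24.8387 − 35 = 0 → C_y = 10.16 kN.
ΣF_x = 0: no horizontal applied forces, so C_x = 0.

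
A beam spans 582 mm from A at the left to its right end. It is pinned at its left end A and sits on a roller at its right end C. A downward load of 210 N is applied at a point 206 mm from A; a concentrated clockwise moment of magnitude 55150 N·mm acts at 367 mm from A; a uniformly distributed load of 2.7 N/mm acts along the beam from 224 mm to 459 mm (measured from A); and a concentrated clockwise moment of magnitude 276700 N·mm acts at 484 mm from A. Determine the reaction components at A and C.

Resultant of the distributed load: 2.7 × 235 = 634.5 N at 341.5 mm from A.
ΣM about A: C_y·582 − 210·206 − 55150 − (2.7·235)·341.5 − 276700 = 0 → C_y = 591791.75/582 = 1016.82 ≈ 1017 N.
ΣF_y = 0: A_y + 1016.82 − 210 − 2.7·235 = 0 → A_y = -172.3 N.
ΣF_x = 0: no horizontal applied forces, so A_x = 0.

A_x = 0, A_y = -172.3 N, C_y = 1017 N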